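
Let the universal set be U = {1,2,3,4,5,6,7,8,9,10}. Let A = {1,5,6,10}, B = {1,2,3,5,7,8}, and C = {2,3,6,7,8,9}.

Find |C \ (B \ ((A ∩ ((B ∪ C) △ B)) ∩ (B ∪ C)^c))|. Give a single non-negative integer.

2

B ∪ C = {1,2,3,5,6,7,8,9}
(B ∪ C) △ B = {6,9}
A ∩ ((B ∪ C) △ B) = {6}
(B ∪ C)^c = {4,10}
(A ∩ ((B ∪ C) △ B)) ∩ (B ∪ C)^c = {}
B \ ((A ∩ ((B ∪ C) △ B)) ∩ (B ∪ C)^c) = {1,2,3,5,7,8}
C \ (B \ ((A ∩ ((B ∪ C) △ B)) ∩ (B ∪ C)^c)) = {6,9}
|C \ (B \ ((A ∩ ((B ∪ C) △ B)) ∩ (B ∪ C)^c))| = 2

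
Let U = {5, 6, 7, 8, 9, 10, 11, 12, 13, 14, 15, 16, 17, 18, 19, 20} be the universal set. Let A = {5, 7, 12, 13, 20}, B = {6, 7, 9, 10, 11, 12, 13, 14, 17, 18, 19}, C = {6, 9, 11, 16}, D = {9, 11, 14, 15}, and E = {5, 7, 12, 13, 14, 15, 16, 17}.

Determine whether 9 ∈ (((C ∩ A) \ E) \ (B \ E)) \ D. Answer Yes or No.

No

9 ∈ C and 9 ∉ A, so 9 ∉ C ∩ A
9 ∉ (C ∩ A) and 9 ∉ E, so 9 ∉ (C ∩ A) \ E
9 ∈ B and 9 ∉ E, so 9 ∈ B \ E
9 ∉ ((C ∩ A) \ E) and 9 ∈ (B \ E), so 9 ∉ ((C ∩ A) \ E) \ (B \ E)
9 ∉ (((C ∩ A) \ E) \ (B \ E)) and 9 ∈ D, so 9 ∉ (((C ∩ A) \ E) \ (B \ E)) \ D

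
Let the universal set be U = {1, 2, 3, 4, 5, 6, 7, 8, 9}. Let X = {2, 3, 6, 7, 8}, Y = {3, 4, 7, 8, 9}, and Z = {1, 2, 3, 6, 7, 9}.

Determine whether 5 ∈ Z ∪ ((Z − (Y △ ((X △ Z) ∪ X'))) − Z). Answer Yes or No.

5 ∉ X and 5 ∉ Z, so 5 ∉ X △ Z
5 ∉ X, so 5 ∈ X'
5 ∉ (X △ Z) and 5 ∈ X', so 5 ∈ (X △ Z) ∪ X'
5 ∉ Y and 5 ∈ ((X △ Z) ∪ X'), so 5 ∈ Y △ ((X △ Z) ∪ X')
5 ∉ Z and 5 ∈ (Y △ ((X △ Z) ∪ X')), so 5 ∉ Z − (Y △ ((X △ Z) ∪ X'))
5 ∉ (Z − (Y △ ((X △ Z) ∪ X'))) and 5 ∉ Z, so 5 ∉ (Z − (Y △ ((X △ Z) ∪ X'))) − Z
5 ∉ Z and 5 ∉ ((Z − (Y △ ((X △ Z) ∪ X'))) − Z), so 5 ∉ Z ∪ ((Z − (Y △ ((X △ Z) ∪ X'))) − Z)

No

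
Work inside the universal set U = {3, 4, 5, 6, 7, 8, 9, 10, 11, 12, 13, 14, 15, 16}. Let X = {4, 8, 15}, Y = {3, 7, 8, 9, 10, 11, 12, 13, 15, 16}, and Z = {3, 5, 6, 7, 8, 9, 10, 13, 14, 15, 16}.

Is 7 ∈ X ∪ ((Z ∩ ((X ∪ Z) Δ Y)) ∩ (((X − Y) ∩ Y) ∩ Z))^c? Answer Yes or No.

Yes

7 ∉ X and 7 ∈ Z, so 7 ∈ X ∪ Z
7 ∈ (X ∪ Z) and 7 ∈ Y, so 7 ∉ (X ∪ Z) Δ Y
7 ∈ Z and 7 ∉ ((X ∪ Z) Δ Y), so 7 ∉ Z ∩ ((X ∪ Z) Δ Y)
7 ∉ X and 7 ∈ Y, so 7 ∉ X − Y
7 ∉ (X − Y) and 7 ∈ Y, so 7 ∉ (X − Y) ∩ Y
7 ∉ ((X − Y) ∩ Y) and 7 ∈ Z, so 7 ∉ ((X − Y) ∩ Y) ∩ Z
7 ∉ (Z ∩ ((X ∪ Z) Δ Y)) and 7 ∉ (((X − Y) ∩ Y) ∩ Z), so 7 ∉ (Z ∩ ((X ∪ Z) Δ Y)) ∩ (((X − Y) ∩ Y) ∩ Z)
7 ∈ ((Z ∩ ((X ∪ Z) Δ Y)) ∩ (((X − Y) ∩ Y) ∩ Z))^c since 7 ∉ ((Z ∩ ((X ∪ Z) Δ Y)) ∩ (((X − Y) ∩ Y) ∩ Z))
7 ∉ X and 7 ∈ ((Z ∩ ((X ∪ Z) Δ Y)) ∩ (((X − Y) ∩ Y) ∩ Z))^c, so 7 ∈ X ∪ ((Z ∩ ((X ∪ Z) Δ Y)) ∩ (((X − Y) ∩ Y) ∩ Z))^c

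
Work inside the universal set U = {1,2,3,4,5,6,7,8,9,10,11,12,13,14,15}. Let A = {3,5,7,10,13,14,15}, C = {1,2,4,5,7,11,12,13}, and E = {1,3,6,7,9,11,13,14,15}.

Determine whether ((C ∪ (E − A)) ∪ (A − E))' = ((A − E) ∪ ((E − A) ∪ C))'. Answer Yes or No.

E − A = {1,6,9,11}
C ∪ (E − A) = {1,2,4,5,6,7,9,11,12,13}
A − E = {5,10}
(C ∪ (E − A)) ∪ (A − E) = {1,2,4,5,6,7,9,10,11,12,13}
((C ∪ (E − A)) ∪ (A − E))' = {3,8,14,15}
(E − A) ∪ C = {1,2,4,5,6,7,9,11,12,13}
(A − E) ∪ ((E − A) ∪ C) = {1,2,4,5,6,7,9,10,11,12,13}
((A − E) ∪ ((E − A) ∪ C))' = {3,8,14,15}
Both equal {3,8,14,15}, so ((C ∪ (E − A)) ∪ (A − E))' = ((A − E) ∪ ((E − A) ∪ C))'.

Yes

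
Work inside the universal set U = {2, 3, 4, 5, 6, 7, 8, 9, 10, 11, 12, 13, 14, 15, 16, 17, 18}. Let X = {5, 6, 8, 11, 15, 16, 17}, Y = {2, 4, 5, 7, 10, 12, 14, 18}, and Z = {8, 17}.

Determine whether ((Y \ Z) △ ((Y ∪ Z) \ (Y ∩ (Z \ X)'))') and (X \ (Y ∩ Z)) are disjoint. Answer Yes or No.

Y \ Z = {2, 4, 5, 7, 10, 12, 14, 18}
Y ∪ Z = {2, 4, 5, 7, 8, 10, 12, 14, 17, 18}
Z \ X = {}
(Z \ X)' = {2, 3, 4, 5, 6, 7, 8, 9, 10, 11, 12, 13, 14, 15, 16, 17, 18}
Y ∩ (Z \ X)' = {2, 4, 5, 7, 10, 12, 14, 18}
(Y ∪ Z) \ (Y ∩ (Z \ X)') = {8, 17}
((Y ∪ Z) \ (Y ∩ (Z \ X)'))' = {2, 3, 4, 5, 6, 7, 9, 10, 11, 12, 13, 14, 15, 16, 18}
(Y \ Z) △ ((Y ∪ Z) \ (Y ∩ (Z \ X)'))' = {3, 6, 9, 11, 13, 15, 16}
Y ∩ Z = {}
X \ (Y ∩ Z) = {5, 6, 8, 11, 15, 16, 17}
6 lies in both, so they are not disjoint.

No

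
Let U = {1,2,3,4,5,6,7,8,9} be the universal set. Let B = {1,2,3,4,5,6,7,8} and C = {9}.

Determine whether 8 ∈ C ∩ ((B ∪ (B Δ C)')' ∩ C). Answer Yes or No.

8 ∈ B and 8 ∉ C, so 8 ∈ B Δ C
8 ∉ (B Δ C)' since 8 ∈ (B Δ C)
8 ∈ B and 8 ∉ (B Δ C)', so 8 ∈ B ∪ (B Δ C)'
8 ∉ (B ∪ (B Δ C)')' since 8 ∈ (B ∪ (B Δ C)')
8 ∉ (B ∪ (B Δ C)')' and 8 ∉ C, so 8 ∉ (B ∪ (B Δ C)')' ∩ C
8 ∉ C and 8 ∉ ((B ∪ (B Δ C)')' ∩ C), so 8 ∉ C ∩ ((B ∪ (B Δ C)')' ∩ C)

No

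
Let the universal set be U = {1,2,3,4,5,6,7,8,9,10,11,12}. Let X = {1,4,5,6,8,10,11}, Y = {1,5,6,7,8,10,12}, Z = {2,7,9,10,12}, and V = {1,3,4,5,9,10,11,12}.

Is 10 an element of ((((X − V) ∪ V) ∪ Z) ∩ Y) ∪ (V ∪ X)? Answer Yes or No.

Yes

10 ∈ X and 10 ∈ V, so 10 ∉ X − V
10 ∉ (X − V) and 10 ∈ V, so 10 ∈ (X − V) ∪ V
10 ∈ ((X − V) ∪ V) and 10 ∈ Z, so 10 ∈ ((X − V) ∪ V) ∪ Z
10 ∈ (((X − V) ∪ V) ∪ Z) and 10 ∈ Y, so 10 ∈ (((X − V) ∪ V) ∪ Z) ∩ Y
10 ∈ V and 10 ∈ X, so 10 ∈ V ∪ X
10 ∈ ((((X − V) ∪ V) ∪ Z) ∩ Y) and 10 ∈ (V ∪ X), so 10 ∈ ((((X − V) ∪ V) ∪ Z) ∩ Y) ∪ (V ∪ X)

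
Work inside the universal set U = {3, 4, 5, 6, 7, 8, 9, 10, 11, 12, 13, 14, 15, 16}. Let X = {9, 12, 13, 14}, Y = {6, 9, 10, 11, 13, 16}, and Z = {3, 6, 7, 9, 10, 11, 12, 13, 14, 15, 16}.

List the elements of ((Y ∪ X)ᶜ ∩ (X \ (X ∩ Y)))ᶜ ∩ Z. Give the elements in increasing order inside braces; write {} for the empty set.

Y ∪ X = {6, 9, 10, 11, 12, 13, 14, 16}
(Y ∪ X)ᶜ = {3, 4, 5, 7, 8, 15}
X ∩ Y = {9, 13}
X \ (X ∩ Y) = {12, 14}
(Y ∪ X)ᶜ ∩ (X \ (X ∩ Y)) = {}
((Y ∪ X)ᶜ ∩ (X \ (X ∩ Y)))ᶜ = {3, 4, 5, 6, 7, 8, 9, 10, 11, 12, 13, 14, 15, 16}
((Y ∪ X)ᶜ ∩ (X \ (X ∩ Y)))ᶜ ∩ Z = {3, 6, 7, 9, 10, 11, 12, 13, 14, 15, 16}

{3, 6, 7, 9, 10, 11, 12, 13, 14, 15, 16}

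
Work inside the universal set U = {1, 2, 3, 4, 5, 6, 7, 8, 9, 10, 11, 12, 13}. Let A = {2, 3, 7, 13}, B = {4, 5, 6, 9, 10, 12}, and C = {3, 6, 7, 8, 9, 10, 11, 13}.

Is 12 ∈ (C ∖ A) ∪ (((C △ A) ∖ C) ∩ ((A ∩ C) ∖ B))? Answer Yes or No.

12 ∉ C and 12 ∉ A, so 12 ∉ C ∖ A
12 ∉ C and 12 ∉ A, so 12 ∉ C △ A
12 ∉ (C △ A) and 12 ∉ C, so 12 ∉ (C △ A) ∖ C
12 ∉ A and 12 ∉ C, so 12 ∉ A ∩ C
12 ∉ (A ∩ C) and 12 ∈ B, so 12 ∉ (A ∩ C) ∖ B
12 ∉ ((C △ A) ∖ C) and 12 ∉ ((A ∩ C) ∖ B), so 12 ∉ ((C △ A) ∖ C) ∩ ((A ∩ C) ∖ B)
12 ∉ (C ∖ A) and 12 ∉ (((C △ A) ∖ C) ∩ ((A ∩ C) ∖ B)), so 12 ∉ (C ∖ A) ∪ (((C △ A) ∖ C) ∩ ((A ∩ C) ∖ B))

No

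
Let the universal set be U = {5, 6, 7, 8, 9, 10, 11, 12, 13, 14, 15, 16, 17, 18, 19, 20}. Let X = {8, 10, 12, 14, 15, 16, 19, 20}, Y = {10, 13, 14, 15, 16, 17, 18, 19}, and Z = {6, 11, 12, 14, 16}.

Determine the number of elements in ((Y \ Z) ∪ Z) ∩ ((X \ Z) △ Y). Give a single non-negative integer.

5

Y \ Z = {10, 13, 15, 17, 18, 19}
(Y \ Z) ∪ Z = {6, 10, 11, 12, 13, 14, 15, 16, 17, 18, 19}
X \ Z = {8, 10, 15, 19, 20}
(X \ Z) △ Y = {8, 13, 14, 16, 17, 18, 20}
((Y \ Z) ∪ Z) ∩ ((X \ Z) △ Y) = {13, 14, 16, 17, 18}
|((Y \ Z) ∪ Z) ∩ ((X \ Z) △ Y)| = 5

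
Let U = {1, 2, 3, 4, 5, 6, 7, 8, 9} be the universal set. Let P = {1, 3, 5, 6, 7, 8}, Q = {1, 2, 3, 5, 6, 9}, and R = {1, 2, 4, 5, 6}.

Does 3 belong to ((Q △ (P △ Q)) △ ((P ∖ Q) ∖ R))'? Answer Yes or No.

No

3 ∈ P and 3 ∈ Q, so 3 ∉ P △ Q
3 ∈ Q and 3 ∉ (P △ Q), so 3 ∈ Q △ (P △ Q)
3 ∈ P and 3 ∈ Q, so 3 ∉ P ∖ Q
3 ∉ (P ∖ Q) and 3 ∉ R, so 3 ∉ (P ∖ Q) ∖ R
3 ∈ (Q △ (P △ Q)) and 3 ∉ ((P ∖ Q) ∖ R), so 3 ∈ (Q △ (P △ Q)) △ ((P ∖ Q) ∖ R)
3 ∉ ((Q △ (P △ Q)) △ ((P ∖ Q) ∖ R))' since 3 ∈ ((Q △ (P △ Q)) △ ((P ∖ Q) ∖ R))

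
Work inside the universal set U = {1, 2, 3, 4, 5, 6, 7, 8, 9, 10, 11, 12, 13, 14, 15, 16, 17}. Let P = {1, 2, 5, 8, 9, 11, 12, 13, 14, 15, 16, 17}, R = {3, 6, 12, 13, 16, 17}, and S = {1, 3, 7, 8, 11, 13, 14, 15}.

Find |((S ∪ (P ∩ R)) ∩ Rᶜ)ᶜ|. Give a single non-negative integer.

11

P ∩ R = {12, 13, 16, 17}
S ∪ (P ∩ R) = {1, 3, 7, 8, 11, 12, 13, 14, 15, 16, 17}
Rᶜ = {1, 2, 4, 5, 7, 8, 9, 10, 11, 14, 15}
(S ∪ (P ∩ R)) ∩ Rᶜ = {1, 7, 8, 11, 14, 15}
((S ∪ (P ∩ R)) ∩ Rᶜ)ᶜ = {2, 3, 4, 5, 6, 9, 10, 12, 13, 16, 17}
|((S ∪ (P ∩ R)) ∩ Rᶜ)ᶜ| = 11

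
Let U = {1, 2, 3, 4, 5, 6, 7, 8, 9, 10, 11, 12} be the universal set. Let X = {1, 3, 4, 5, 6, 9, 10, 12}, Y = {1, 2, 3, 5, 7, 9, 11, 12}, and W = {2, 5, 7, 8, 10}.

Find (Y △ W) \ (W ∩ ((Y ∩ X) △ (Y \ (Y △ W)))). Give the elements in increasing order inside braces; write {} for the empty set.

{1, 3, 8, 9, 10, 11, 12}

Y △ W = {1, 3, 8, 9, 10, 11, 12}
Y ∩ X = {1, 3, 5, 9, 12}
Y \ (Y △ W) = {2, 5, 7}
(Y ∩ X) △ (Y \ (Y △ W)) = {1, 2, 3, 7, 9, 12}
W ∩ ((Y ∩ X) △ (Y \ (Y △ W))) = {2, 7}
(Y △ W) \ (W ∩ ((Y ∩ X) △ (Y \ (Y △ W)))) = {1, 3, 8, 9, 10, 11, 12}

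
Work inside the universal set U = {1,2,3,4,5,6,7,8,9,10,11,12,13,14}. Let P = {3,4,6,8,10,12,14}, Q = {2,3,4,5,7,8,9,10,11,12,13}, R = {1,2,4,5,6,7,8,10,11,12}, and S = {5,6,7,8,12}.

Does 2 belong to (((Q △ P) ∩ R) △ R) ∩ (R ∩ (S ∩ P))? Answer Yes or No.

2 ∈ Q and 2 ∉ P, so 2 ∈ Q △ P
2 ∈ (Q △ P) and 2 ∈ R, so 2 ∈ (Q △ P) ∩ R
2 ∈ ((Q △ P) ∩ R) and 2 ∈ R, so 2 ∉ ((Q △ P) ∩ R) △ R
2 ∉ S and 2 ∉ P, so 2 ∉ S ∩ P
2 ∈ R and 2 ∉ (S ∩ P), so 2 ∉ R ∩ (S ∩ P)
2 ∉ (((Q △ P) ∩ R) △ R) and 2 ∉ (R ∩ (S ∩ P)), so 2 ∉ (((Q △ P) ∩ R) △ R) ∩ (R ∩ (S ∩ P))

No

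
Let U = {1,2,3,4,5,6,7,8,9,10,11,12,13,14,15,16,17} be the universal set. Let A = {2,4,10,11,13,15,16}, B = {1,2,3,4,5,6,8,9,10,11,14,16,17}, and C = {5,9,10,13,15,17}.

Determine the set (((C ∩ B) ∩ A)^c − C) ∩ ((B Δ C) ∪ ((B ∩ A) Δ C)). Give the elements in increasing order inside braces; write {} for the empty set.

C ∩ B = {5,9,10,17}
(C ∩ B) ∩ A = {10}
((C ∩ B) ∩ A)^c = {1,2,3,4,5,6,7,8,9,11,12,13,14,15,16,17}
((C ∩ B) ∩ A)^c − C = {1,2,3,4,6,7,8,11,12,14,16}
B Δ C = {1,2,3,4,6,8,11,13,14,15,16}
B ∩ A = {2,4,10,11,16}
(B ∩ A) Δ C = {2,4,5,9,11,13,15,16,17}
(B Δ C) ∪ ((B ∩ A) Δ C) = {1,2,3,4,5,6,8,9,11,13,14,15,16,17}
(((C ∩ B) ∩ A)^c − C) ∩ ((B Δ C) ∪ ((B ∩ A) Δ C)) = {1,2,3,4,6,8,11,14,16}

{1,2,3,4,6,8,11,14,16}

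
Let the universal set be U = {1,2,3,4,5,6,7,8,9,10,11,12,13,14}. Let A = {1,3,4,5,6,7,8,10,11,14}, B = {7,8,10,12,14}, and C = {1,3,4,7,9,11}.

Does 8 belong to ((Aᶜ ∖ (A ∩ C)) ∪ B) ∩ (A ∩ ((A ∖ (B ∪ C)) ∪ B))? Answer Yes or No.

8 ∈ A, so 8 ∉ Aᶜ
8 ∈ A and 8 ∉ C, so 8 ∉ A ∩ C
8 ∉ Aᶜ and 8 ∉ (A ∩ C), so 8 ∉ Aᶜ ∖ (A ∩ C)
8 ∉ (Aᶜ ∖ (A ∩ C)) and 8 ∈ B, so 8 ∈ (Aᶜ ∖ (A ∩ C)) ∪ B
8 ∈ B and 8 ∉ C, so 8 ∈ B ∪ C
8 ∈ A and 8 ∈ (B ∪ C), so 8 ∉ A ∖ (B ∪ C)
8 ∉ (A ∖ (B ∪ C)) and 8 ∈ B, so 8 ∈ (A ∖ (B ∪ C)) ∪ B
8 ∈ A and 8 ∈ ((A ∖ (B ∪ C)) ∪ B), so 8 ∈ A ∩ ((A ∖ (B ∪ C)) ∪ B)
8 ∈ ((Aᶜ ∖ (A ∩ C)) ∪ B) and 8 ∈ (A ∩ ((A ∖ (B ∪ C)) ∪ B)), so 8 ∈ ((Aᶜ ∖ (A ∩ C)) ∪ B) ∩ (A ∩ ((A ∖ (B ∪ C)) ∪ B))

Yes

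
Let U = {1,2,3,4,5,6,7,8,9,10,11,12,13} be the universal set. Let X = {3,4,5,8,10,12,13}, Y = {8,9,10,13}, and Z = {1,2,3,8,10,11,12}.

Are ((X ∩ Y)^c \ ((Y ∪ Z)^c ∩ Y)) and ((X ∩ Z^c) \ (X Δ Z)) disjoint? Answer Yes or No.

Yes

X ∩ Y = {8,10,13}
(X ∩ Y)^c = {1,2,3,4,5,6,7,9,11,12}
Y ∪ Z = {1,2,3,8,9,10,11,12,13}
(Y ∪ Z)^c = {4,5,6,7}
(Y ∪ Z)^c ∩ Y = {}
(X ∩ Y)^c \ ((Y ∪ Z)^c ∩ Y) = {1,2,3,4,5,6,7,9,11,12}
Z^c = {4,5,6,7,9,13}
X ∩ Z^c = {4,5,13}
X Δ Z = {1,2,4,5,11,13}
(X ∩ Z^c) \ (X Δ Z) = {}
{1,2,3,4,5,6,7,9,11,12} and {} share no elements.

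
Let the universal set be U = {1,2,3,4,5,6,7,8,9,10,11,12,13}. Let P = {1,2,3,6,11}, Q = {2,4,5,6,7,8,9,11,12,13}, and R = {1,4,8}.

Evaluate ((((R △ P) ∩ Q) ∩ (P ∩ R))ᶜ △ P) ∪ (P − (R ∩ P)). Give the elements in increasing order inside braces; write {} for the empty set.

R △ P = {2,3,4,6,8,11}
(R △ P) ∩ Q = {2,4,6,8,11}
P ∩ R = {1}
((R △ P) ∩ Q) ∩ (P ∩ R) = {}
(((R △ P) ∩ Q) ∩ (P ∩ R))ᶜ = {1,2,3,4,5,6,7,8,9,10,11,12,13}
(((R △ P) ∩ Q) ∩ (P ∩ R))ᶜ △ P = {4,5,7,8,9,10,12,13}
R ∩ P = {1}
P − (R ∩ P) = {2,3,6,11}
((((R △ P) ∩ Q) ∩ (P ∩ R))ᶜ △ P) ∪ (P − (R ∩ P)) = {2,3,4,5,6,7,8,9,10,11,12,13}

{2,3,4,5,6,7,8,9,10,11,12,13}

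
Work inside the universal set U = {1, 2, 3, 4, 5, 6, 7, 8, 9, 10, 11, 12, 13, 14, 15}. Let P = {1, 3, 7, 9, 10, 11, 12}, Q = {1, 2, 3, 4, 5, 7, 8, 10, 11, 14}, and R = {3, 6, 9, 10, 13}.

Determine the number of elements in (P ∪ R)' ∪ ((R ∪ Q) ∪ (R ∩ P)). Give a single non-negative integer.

P ∪ R = {1, 3, 6, 7, 9, 10, 11, 12, 13}
(P ∪ R)' = {2, 4, 5, 8, 14, 15}
R ∪ Q = {1, 2, 3, 4, 5, 6, 7, 8, 9, 10, 11, 13, 14}
R ∩ P = {3, 9, 10}
(R ∪ Q) ∪ (R ∩ P) = {1, 2, 3, 4, 5, 6, 7, 8, 9, 10, 11, 13, 14}
(P ∪ R)' ∪ ((R ∪ Q) ∪ (R ∩ P)) = {1, 2, 3, 4, 5, 6, 7, 8, 9, 10, 11, 13, 14, 15}
|(P ∪ R)' ∪ ((R ∪ Q) ∪ (R ∩ P))| = 14

14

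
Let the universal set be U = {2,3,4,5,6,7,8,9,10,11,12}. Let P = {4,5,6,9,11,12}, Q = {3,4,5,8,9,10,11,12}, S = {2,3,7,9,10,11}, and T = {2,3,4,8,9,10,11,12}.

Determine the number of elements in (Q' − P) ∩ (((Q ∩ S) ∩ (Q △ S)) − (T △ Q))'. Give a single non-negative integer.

2

Q' = {2,6,7}
Q' − P = {2,7}
Q ∩ S = {3,9,10,11}
Q △ S = {2,4,5,7,8,12}
(Q ∩ S) ∩ (Q △ S) = {}
T △ Q = {2,5}
((Q ∩ S) ∩ (Q △ S)) − (T △ Q) = {}
(((Q ∩ S) ∩ (Q △ S)) − (T △ Q))' = {2,3,4,5,6,7,8,9,10,11,12}
(Q' − P) ∩ (((Q ∩ S) ∩ (Q △ S)) − (T △ Q))' = {2,7}
|(Q' − P) ∩ (((Q ∩ S) ∩ (Q △ S)) − (T △ Q))'| = 2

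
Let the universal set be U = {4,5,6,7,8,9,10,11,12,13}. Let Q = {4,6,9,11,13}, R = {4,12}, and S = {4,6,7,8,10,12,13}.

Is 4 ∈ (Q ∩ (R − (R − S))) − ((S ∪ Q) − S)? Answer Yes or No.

Yes

4 ∈ R and 4 ∈ S, so 4 ∉ R − S
4 ∈ R and 4 ∉ (R − S), so 4 ∈ R − (R − S)
4 ∈ Q and 4 ∈ (R − (R − S)), so 4 ∈ Q ∩ (R − (R − S))
4 ∈ S and 4 ∈ Q, so 4 ∈ S ∪ Q
4 ∈ (S ∪ Q) and 4 ∈ S, so 4 ∉ (S ∪ Q) − S
4 ∈ (Q ∩ (R − (R − S))) and 4 ∉ ((S ∪ Q) − S), so 4 ∈ (Q ∩ (R − (R − S))) − ((S ∪ Q) − S)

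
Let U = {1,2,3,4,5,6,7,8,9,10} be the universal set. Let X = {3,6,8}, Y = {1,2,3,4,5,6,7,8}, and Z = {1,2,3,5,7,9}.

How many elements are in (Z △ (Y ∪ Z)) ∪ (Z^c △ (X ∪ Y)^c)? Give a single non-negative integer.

Y ∪ Z = {1,2,3,4,5,6,7,8,9}
Z △ (Y ∪ Z) = {4,6,8}
Z^c = {4,6,8,10}
X ∪ Y = {1,2,3,4,5,6,7,8}
(X ∪ Y)^c = {9,10}
Z^c △ (X ∪ Y)^c = {4,6,8,9}
(Z △ (Y ∪ Z)) ∪ (Z^c △ (X ∪ Y)^c) = {4,6,8,9}
|(Z △ (Y ∪ Z)) ∪ (Z^c △ (X ∪ Y)^c)| = 4

4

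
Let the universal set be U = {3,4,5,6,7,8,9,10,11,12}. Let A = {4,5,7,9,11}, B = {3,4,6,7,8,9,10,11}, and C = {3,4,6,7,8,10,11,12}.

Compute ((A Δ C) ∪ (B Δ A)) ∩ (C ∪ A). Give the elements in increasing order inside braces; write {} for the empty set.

A Δ C = {3,5,6,8,9,10,12}
B Δ A = {3,5,6,8,10}
(A Δ C) ∪ (B Δ A) = {3,5,6,8,9,10,12}
C ∪ A = {3,4,5,6,7,8,9,10,11,12}
((A Δ C) ∪ (B Δ A)) ∩ (C ∪ A) = {3,5,6,8,9,10,12}

{3,5,6,8,9,10,12}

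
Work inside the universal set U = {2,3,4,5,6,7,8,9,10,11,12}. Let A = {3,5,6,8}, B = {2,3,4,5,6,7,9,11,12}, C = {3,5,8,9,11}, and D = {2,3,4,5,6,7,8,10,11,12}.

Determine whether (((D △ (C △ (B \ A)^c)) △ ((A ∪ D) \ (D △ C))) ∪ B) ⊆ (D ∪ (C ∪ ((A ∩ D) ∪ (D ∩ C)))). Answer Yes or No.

B \ A = {2,4,7,9,11,12}
(B \ A)^c = {3,5,6,8,10}
C △ (B \ A)^c = {6,9,10,11}
D △ (C △ (B \ A)^c) = {2,3,4,5,7,8,9,12}
A ∪ D = {2,3,4,5,6,7,8,10,11,12}
D △ C = {2,4,6,7,9,10,12}
(A ∪ D) \ (D △ C) = {3,5,8,11}
(D △ (C △ (B \ A)^c)) △ ((A ∪ D) \ (D △ C)) = {2,4,7,9,11,12}
((D △ (C △ (B \ A)^c)) △ ((A ∪ D) \ (D △ C))) ∪ B = {2,3,4,5,6,7,9,11,12}
A ∩ D = {3,5,6,8}
D ∩ C = {3,5,8,11}
(A ∩ D) ∪ (D ∩ C) = {3,5,6,8,11}
C ∪ ((A ∩ D) ∪ (D ∩ C)) = {3,5,6,8,9,11}
D ∪ (C ∪ ((A ∩ D) ∪ (D ∩ C))) = {2,3,4,5,6,7,8,9,10,11,12}
Every element of {2,3,4,5,6,7,9,11,12} is in {2,3,4,5,6,7,8,9,10,11,12}, so ((D △ (C △ (B \ A)^c)) △ ((A ∪ D) \ (D △ C))) ∪ B ⊆ D ∪ (C ∪ ((A ∩ D) ∪ (D ∩ C))).

Yes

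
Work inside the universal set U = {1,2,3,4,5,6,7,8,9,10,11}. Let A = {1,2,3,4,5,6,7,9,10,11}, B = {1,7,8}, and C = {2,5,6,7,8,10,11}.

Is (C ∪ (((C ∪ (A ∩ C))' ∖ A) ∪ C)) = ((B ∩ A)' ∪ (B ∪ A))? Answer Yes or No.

No

A ∩ C = {2,5,6,7,10,11}
C ∪ (A ∩ C) = {2,5,6,7,8,10,11}
(C ∪ (A ∩ C))' = {1,3,4,9}
(C ∪ (A ∩ C))' ∖ A = {}
((C ∪ (A ∩ C))' ∖ A) ∪ C = {2,5,6,7,8,10,11}
C ∪ (((C ∪ (A ∩ C))' ∖ A) ∪ C) = {2,5,6,7,8,10,11}
B ∩ A = {1,7}
(B ∩ A)' = {2,3,4,5,6,8,9,10,11}
B ∪ A = {1,2,3,4,5,6,7,8,9,10,11}
(B ∩ A)' ∪ (B ∪ A) = {1,2,3,4,5,6,7,8,9,10,11}
1 ∈ (B ∩ A)' ∪ (B ∪ A) but 1 ∉ C ∪ (((C ∪ (A ∩ C))' ∖ A) ∪ C), so they differ.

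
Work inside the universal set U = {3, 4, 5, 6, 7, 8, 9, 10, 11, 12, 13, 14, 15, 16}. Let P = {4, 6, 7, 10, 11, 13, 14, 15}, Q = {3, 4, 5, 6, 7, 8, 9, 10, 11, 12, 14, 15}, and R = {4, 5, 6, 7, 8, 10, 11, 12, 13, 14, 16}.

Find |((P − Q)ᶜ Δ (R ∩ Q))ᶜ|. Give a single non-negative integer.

10

P − Q = {13}
(P − Q)ᶜ = {3, 4, 5, 6, 7, 8, 9, 10, 11, 12, 14, 15, 16}
R ∩ Q = {4, 5, 6, 7, 8, 10, 11, 12, 14}
(P − Q)ᶜ Δ (R ∩ Q) = {3, 9, 15, 16}
((P − Q)ᶜ Δ (R ∩ Q))ᶜ = {4, 5, 6, 7, 8, 10, 11, 12, 13, 14}
|((P − Q)ᶜ Δ (R ∩ Q))ᶜ| = 10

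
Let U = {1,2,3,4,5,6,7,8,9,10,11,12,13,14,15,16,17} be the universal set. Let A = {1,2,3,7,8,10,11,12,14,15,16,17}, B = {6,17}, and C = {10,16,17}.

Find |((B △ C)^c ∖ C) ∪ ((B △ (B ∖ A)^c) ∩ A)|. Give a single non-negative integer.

15

B △ C = {6,10,16}
(B △ C)^c = {1,2,3,4,5,7,8,9,11,12,13,14,15,17}
(B △ C)^c ∖ C = {1,2,3,4,5,7,8,9,11,12,13,14,15}
B ∖ A = {6}
(B ∖ A)^c = {1,2,3,4,5,7,8,9,10,11,12,13,14,15,16,17}
B △ (B ∖ A)^c = {1,2,3,4,5,6,7,8,9,10,11,12,13,14,15,16}
(B △ (B ∖ A)^c) ∩ A = {1,2,3,7,8,10,11,12,14,15,16}
((B △ C)^c ∖ C) ∪ ((B △ (B ∖ A)^c) ∩ A) = {1,2,3,4,5,7,8,9,10,11,12,13,14,15,16}
|((B △ C)^c ∖ C) ∪ ((B △ (B ∖ A)^c) ∩ A)| = 15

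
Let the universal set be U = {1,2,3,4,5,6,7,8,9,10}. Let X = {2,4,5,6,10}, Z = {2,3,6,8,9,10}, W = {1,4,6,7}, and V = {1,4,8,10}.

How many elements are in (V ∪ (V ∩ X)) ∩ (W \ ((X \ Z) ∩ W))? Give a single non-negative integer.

1

V ∩ X = {4,10}
V ∪ (V ∩ X) = {1,4,8,10}
X \ Z = {4,5}
(X \ Z) ∩ W = {4}
W \ ((X \ Z) ∩ W) = {1,6,7}
(V ∪ (V ∩ X)) ∩ (W \ ((X \ Z) ∩ W)) = {1}
|(V ∪ (V ∩ X)) ∩ (W \ ((X \ Z) ∩ W))| = 1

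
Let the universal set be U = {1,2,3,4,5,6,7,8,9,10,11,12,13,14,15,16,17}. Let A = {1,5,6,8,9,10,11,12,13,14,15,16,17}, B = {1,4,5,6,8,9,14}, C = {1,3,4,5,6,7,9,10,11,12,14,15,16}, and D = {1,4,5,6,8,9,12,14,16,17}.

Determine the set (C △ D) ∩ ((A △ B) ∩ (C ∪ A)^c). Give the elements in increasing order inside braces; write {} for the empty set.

{}

C △ D = {3,7,8,10,11,15,17}
A △ B = {4,10,11,12,13,15,16,17}
C ∪ A = {1,3,4,5,6,7,8,9,10,11,12,13,14,15,16,17}
(C ∪ A)^c = {2}
(A △ B) ∩ (C ∪ A)^c = {}
(C △ D) ∩ ((A △ B) ∩ (C ∪ A)^c) = {}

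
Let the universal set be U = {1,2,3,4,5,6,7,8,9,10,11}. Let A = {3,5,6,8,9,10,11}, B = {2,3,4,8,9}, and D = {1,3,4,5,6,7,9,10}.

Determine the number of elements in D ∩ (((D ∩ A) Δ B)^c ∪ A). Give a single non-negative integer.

7

D ∩ A = {3,5,6,9,10}
(D ∩ A) Δ B = {2,4,5,6,8,10}
((D ∩ A) Δ B)^c = {1,3,7,9,11}
((D ∩ A) Δ B)^c ∪ A = {1,3,5,6,7,8,9,10,11}
D ∩ (((D ∩ A) Δ B)^c ∪ A) = {1,3,5,6,7,9,10}
|D ∩ (((D ∩ A) Δ B)^c ∪ A)| = 7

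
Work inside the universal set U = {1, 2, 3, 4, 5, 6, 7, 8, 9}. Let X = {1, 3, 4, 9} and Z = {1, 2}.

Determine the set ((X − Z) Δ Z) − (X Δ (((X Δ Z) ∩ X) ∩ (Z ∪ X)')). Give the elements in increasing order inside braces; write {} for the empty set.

X − Z = {3, 4, 9}
(X − Z) Δ Z = {1, 2, 3, 4, 9}
X Δ Z = {2, 3, 4, 9}
(X Δ Z) ∩ X = {3, 4, 9}
Z ∪ X = {1, 2, 3, 4, 9}
(Z ∪ X)' = {5, 6, 7, 8}
((X Δ Z) ∩ X) ∩ (Z ∪ X)' = {}
X Δ (((X Δ Z) ∩ X) ∩ (Z ∪ X)') = {1, 3, 4, 9}
((X − Z) Δ Z) − (X Δ (((X Δ Z) ∩ X) ∩ (Z ∪ X)')) = {2}

{2}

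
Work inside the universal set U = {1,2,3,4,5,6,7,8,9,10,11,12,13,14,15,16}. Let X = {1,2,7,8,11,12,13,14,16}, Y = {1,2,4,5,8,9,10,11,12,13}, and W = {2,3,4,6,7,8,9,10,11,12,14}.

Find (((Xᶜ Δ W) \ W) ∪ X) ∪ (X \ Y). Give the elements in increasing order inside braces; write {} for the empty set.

{1,2,5,7,8,11,12,13,14,15,16}

Xᶜ = {3,4,5,6,9,10,15}
Xᶜ Δ W = {2,5,7,8,11,12,14,15}
(Xᶜ Δ W) \ W = {5,15}
((Xᶜ Δ W) \ W) ∪ X = {1,2,5,7,8,11,12,13,14,15,16}
X \ Y = {7,14,16}
(((Xᶜ Δ W) \ W) ∪ X) ∪ (X \ Y) = {1,2,5,7,8,11,12,13,14,15,16}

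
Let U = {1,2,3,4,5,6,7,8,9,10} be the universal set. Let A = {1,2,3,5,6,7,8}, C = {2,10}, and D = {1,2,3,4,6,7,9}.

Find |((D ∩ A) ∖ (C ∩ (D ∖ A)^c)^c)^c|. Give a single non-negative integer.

D ∩ A = {1,2,3,6,7}
D ∖ A = {4,9}
(D ∖ A)^c = {1,2,3,5,6,7,8,10}
C ∩ (D ∖ A)^c = {2,10}
(C ∩ (D ∖ A)^c)^c = {1,3,4,5,6,7,8,9}
(D ∩ A) ∖ (C ∩ (D ∖ A)^c)^c = {2}
((D ∩ A) ∖ (C ∩ (D ∖ A)^c)^c)^c = {1,3,4,5,6,7,8,9,10}
|((D ∩ A) ∖ (C ∩ (D ∖ A)^c)^c)^c| = 9

9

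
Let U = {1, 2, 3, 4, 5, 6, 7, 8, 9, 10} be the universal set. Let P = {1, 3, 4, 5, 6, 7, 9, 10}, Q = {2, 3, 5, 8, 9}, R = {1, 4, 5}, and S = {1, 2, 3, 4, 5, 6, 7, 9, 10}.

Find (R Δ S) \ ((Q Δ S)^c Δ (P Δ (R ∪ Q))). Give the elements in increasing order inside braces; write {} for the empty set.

R Δ S = {2, 3, 6, 7, 9, 10}
Q Δ S = {1, 4, 6, 7, 8, 10}
(Q Δ S)^c = {2, 3, 5, 9}
R ∪ Q = {1, 2, 3, 4, 5, 8, 9}
P Δ (R ∪ Q) = {2, 6, 7, 8, 10}
(Q Δ S)^c Δ (P Δ (R ∪ Q)) = {3, 5, 6, 7, 8, 9, 10}
(R Δ S) \ ((Q Δ S)^c Δ (P Δ (R ∪ Q))) = {2}

{2}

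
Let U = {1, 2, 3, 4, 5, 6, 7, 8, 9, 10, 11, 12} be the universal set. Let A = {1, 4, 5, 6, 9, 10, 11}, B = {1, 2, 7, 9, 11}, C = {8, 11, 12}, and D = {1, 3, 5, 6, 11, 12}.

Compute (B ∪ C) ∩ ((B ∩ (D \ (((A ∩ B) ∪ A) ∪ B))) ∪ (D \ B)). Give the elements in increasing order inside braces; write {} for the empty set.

B ∪ C = {1, 2, 7, 8, 9, 11, 12}
A ∩ B = {1, 9, 11}
(A ∩ B) ∪ A = {1, 4, 5, 6, 9, 10, 11}
((A ∩ B) ∪ A) ∪ B = {1, 2, 4, 5, 6, 7, 9, 10, 11}
D \ (((A ∩ B) ∪ A) ∪ B) = {3, 12}
B ∩ (D \ (((A ∩ B) ∪ A) ∪ B)) = {}
D \ B = {3, 5, 6, 12}
(B ∩ (D \ (((A ∩ B) ∪ A) ∪ B))) ∪ (D \ B) = {3, 5, 6, 12}
(B ∪ C) ∩ ((B ∩ (D \ (((A ∩ B) ∪ A) ∪ B))) ∪ (D \ B)) = {12}

{12}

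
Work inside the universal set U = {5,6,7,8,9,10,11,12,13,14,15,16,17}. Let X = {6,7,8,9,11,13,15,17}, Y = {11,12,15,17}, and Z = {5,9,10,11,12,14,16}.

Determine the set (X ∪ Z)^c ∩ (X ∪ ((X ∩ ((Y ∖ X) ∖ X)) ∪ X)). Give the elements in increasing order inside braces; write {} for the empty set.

X ∪ Z = {5,6,7,8,9,10,11,12,13,14,15,16,17}
(X ∪ Z)^c = {}
Y ∖ X = {12}
(Y ∖ X) ∖ X = {12}
X ∩ ((Y ∖ X) ∖ X) = {}
(X ∩ ((Y ∖ X) ∖ X)) ∪ X = {6,7,8,9,11,13,15,17}
X ∪ ((X ∩ ((Y ∖ X) ∖ X)) ∪ X) = {6,7,8,9,11,13,15,17}
(X ∪ Z)^c ∩ (X ∪ ((X ∩ ((Y ∖ X) ∖ X)) ∪ X)) = {}

{}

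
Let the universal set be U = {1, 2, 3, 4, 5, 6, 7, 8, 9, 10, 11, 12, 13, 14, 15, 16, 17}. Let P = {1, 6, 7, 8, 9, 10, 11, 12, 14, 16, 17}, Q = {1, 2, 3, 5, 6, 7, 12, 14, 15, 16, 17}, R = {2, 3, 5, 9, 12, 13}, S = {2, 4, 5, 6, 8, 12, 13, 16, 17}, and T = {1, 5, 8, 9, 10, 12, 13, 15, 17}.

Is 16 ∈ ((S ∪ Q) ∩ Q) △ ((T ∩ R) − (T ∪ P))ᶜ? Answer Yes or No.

No

16 ∈ S and 16 ∈ Q, so 16 ∈ S ∪ Q
16 ∈ (S ∪ Q) and 16 ∈ Q, so 16 ∈ (S ∪ Q) ∩ Q
16 ∉ T and 16 ∉ R, so 16 ∉ T ∩ R
16 ∉ T and 16 ∈ P, so 16 ∈ T ∪ P
16 ∉ (T ∩ R) and 16 ∈ (T ∪ P), so 16 ∉ (T ∩ R) − (T ∪ P)
16 ∈ ((T ∩ R) − (T ∪ P))ᶜ since 16 ∉ ((T ∩ R) − (T ∪ P))
16 ∈ ((S ∪ Q) ∩ Q) and 16 ∈ ((T ∩ R) − (T ∪ P))ᶜ, so 16 ∉ ((S ∪ Q) ∩ Q) △ ((T ∩ R) − (T ∪ P))ᶜ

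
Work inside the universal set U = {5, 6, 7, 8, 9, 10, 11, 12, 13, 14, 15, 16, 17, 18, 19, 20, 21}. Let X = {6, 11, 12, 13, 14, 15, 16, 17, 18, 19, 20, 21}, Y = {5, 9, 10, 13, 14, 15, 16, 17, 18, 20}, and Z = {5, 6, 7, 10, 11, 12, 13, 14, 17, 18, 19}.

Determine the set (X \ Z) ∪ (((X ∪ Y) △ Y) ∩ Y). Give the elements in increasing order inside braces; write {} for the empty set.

{15, 16, 20, 21}

X \ Z = {15, 16, 20, 21}
X ∪ Y = {5, 6, 9, 10, 11, 12, 13, 14, 15, 16, 17, 18, 19, 20, 21}
(X ∪ Y) △ Y = {6, 11, 12, 19, 21}
((X ∪ Y) △ Y) ∩ Y = {}
(X \ Z) ∪ (((X ∪ Y) △ Y) ∩ Y) = {15, 16, 20, 21}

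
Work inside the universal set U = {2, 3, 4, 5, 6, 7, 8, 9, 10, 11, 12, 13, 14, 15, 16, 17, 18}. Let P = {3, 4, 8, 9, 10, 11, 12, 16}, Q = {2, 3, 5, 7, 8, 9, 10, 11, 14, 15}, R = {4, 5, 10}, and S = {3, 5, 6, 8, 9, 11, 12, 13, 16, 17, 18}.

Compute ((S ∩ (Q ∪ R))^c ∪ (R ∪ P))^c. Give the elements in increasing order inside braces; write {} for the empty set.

Q ∪ R = {2, 3, 4, 5, 7, 8, 9, 10, 11, 14, 15}
S ∩ (Q ∪ R) = {3, 5, 8, 9, 11}
(S ∩ (Q ∪ R))^c = {2, 4, 6, 7, 10, 12, 13, 14, 15, 16, 17, 18}
R ∪ P = {3, 4, 5, 8, 9, 10, 11, 12, 16}
(S ∩ (Q ∪ R))^c ∪ (R ∪ P) = {2, 3, 4, 5, 6, 7, 8, 9, 10, 11, 12, 13, 14, 15, 16, 17, 18}
((S ∩ (Q ∪ R))^c ∪ (R ∪ P))^c = {}

{}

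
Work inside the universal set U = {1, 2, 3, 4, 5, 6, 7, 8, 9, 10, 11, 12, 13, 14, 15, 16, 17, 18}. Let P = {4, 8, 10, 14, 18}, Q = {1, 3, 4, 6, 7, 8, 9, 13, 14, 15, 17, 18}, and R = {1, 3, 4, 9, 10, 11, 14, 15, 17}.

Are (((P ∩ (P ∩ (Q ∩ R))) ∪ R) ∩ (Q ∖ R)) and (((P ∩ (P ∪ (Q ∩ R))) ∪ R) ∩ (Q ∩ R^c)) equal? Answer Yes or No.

No

Q ∩ R = {1, 3, 4, 9, 14, 15, 17}
P ∩ (Q ∩ R) = {4, 14}
P ∩ (P ∩ (Q ∩ R)) = {4, 14}
(P ∩ (P ∩ (Q ∩ R))) ∪ R = {1, 3, 4, 9, 10, 11, 14, 15, 17}
Q ∖ R = {6, 7, 8, 13, 18}
((P ∩ (P ∩ (Q ∩ R))) ∪ R) ∩ (Q ∖ R) = {}
P ∪ (Q ∩ R) = {1, 3, 4, 8, 9, 10, 14, 15, 17, 18}
P ∩ (P ∪ (Q ∩ R)) = {4, 8, 10, 14, 18}
(P ∩ (P ∪ (Q ∩ R))) ∪ R = {1, 3, 4, 8, 9, 10, 11, 14, 15, 17, 18}
R^c = {2, 5, 6, 7, 8, 12, 13, 16, 18}
Q ∩ R^c = {6, 7, 8, 13, 18}
((P ∩ (P ∪ (Q ∩ R))) ∪ R) ∩ (Q ∩ R^c) = {8, 18}
8 ∈ ((P ∩ (P ∪ (Q ∩ R))) ∪ R) ∩ (Q ∩ R^c) but 8 ∉ ((P ∩ (P ∩ (Q ∩ R))) ∪ R) ∩ (Q ∖ R), so they differ.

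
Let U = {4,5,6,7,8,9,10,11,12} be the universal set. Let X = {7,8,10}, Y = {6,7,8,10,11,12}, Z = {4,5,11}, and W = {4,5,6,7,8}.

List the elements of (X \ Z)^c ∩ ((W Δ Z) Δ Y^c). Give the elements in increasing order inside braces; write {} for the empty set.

X \ Z = {7,8,10}
(X \ Z)^c = {4,5,6,9,11,12}
W Δ Z = {6,7,8,11}
Y^c = {4,5,9}
(W Δ Z) Δ Y^c = {4,5,6,7,8,9,11}
(X \ Z)^c ∩ ((W Δ Z) Δ Y^c) = {4,5,6,9,11}

{4,5,6,9,11}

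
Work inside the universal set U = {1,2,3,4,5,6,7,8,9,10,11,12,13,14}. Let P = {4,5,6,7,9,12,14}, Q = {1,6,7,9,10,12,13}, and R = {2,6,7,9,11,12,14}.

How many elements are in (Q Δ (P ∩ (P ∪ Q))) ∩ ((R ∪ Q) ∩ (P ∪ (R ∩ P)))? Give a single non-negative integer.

1

P ∪ Q = {1,4,5,6,7,9,10,12,13,14}
P ∩ (P ∪ Q) = {4,5,6,7,9,12,14}
Q Δ (P ∩ (P ∪ Q)) = {1,4,5,10,13,14}
R ∪ Q = {1,2,6,7,9,10,11,12,13,14}
R ∩ P = {6,7,9,12,14}
P ∪ (R ∩ P) = {4,5,6,7,9,12,14}
(R ∪ Q) ∩ (P ∪ (R ∩ P)) = {6,7,9,12,14}
(Q Δ (P ∩ (P ∪ Q))) ∩ ((R ∪ Q) ∩ (P ∪ (R ∩ P))) = {14}
|(Q Δ (P ∩ (P ∪ Q))) ∩ ((R ∪ Q) ∩ (P ∪ (R ∩ P)))| = 1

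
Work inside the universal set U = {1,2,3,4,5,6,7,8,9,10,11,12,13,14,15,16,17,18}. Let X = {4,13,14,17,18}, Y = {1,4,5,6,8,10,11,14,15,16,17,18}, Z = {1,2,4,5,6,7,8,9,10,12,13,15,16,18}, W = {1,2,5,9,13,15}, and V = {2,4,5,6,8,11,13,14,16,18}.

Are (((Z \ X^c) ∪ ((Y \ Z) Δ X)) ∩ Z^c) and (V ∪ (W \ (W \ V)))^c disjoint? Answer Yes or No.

X^c = {1,2,3,5,6,7,8,9,10,11,12,15,16}
Z \ X^c = {4,13,18}
Y \ Z = {11,14,17}
(Y \ Z) Δ X = {4,11,13,18}
(Z \ X^c) ∪ ((Y \ Z) Δ X) = {4,11,13,18}
Z^c = {3,11,14,17}
((Z \ X^c) ∪ ((Y \ Z) Δ X)) ∩ Z^c = {11}
W \ V = {1,9,15}
W \ (W \ V) = {2,5,13}
V ∪ (W \ (W \ V)) = {2,4,5,6,8,11,13,14,16,18}
(V ∪ (W \ (W \ V)))^c = {1,3,7,9,10,12,15,17}
{11} and {1,3,7,9,10,12,15,17} share no elements.

Yes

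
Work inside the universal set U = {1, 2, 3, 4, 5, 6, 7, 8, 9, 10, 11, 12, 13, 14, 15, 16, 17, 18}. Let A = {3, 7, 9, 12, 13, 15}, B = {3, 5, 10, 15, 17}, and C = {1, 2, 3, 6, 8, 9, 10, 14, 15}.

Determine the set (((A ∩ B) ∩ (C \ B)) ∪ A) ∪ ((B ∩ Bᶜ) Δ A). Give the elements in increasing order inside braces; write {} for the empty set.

{3, 7, 9, 12, 13, 15}

A ∩ B = {3, 15}
C \ B = {1, 2, 6, 8, 9, 14}
(A ∩ B) ∩ (C \ B) = {}
((A ∩ B) ∩ (C \ B)) ∪ A = {3, 7, 9, 12, 13, 15}
Bᶜ = {1, 2, 4, 6, 7, 8, 9, 11, 12, 13, 14, 16, 18}
B ∩ Bᶜ = {}
(B ∩ Bᶜ) Δ A = {3, 7, 9, 12, 13, 15}
(((A ∩ B) ∩ (C \ B)) ∪ A) ∪ ((B ∩ Bᶜ) Δ A) = {3, 7, 9, 12, 13, 15}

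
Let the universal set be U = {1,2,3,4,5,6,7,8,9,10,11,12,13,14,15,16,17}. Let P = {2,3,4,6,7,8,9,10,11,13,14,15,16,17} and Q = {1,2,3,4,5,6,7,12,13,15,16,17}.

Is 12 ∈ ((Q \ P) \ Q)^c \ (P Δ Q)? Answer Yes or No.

No

12 ∈ Q and 12 ∉ P, so 12 ∈ Q \ P
12 ∈ (Q \ P) and 12 ∈ Q, so 12 ∉ (Q \ P) \ Q
12 ∈ ((Q \ P) \ Q)^c since 12 ∉ ((Q \ P) \ Q)
12 ∉ P and 12 ∈ Q, so 12 ∈ P Δ Q
12 ∈ ((Q \ P) \ Q)^c and 12 ∈ (P Δ Q), so 12 ∉ ((Q \ P) \ Q)^c \ (P Δ Q)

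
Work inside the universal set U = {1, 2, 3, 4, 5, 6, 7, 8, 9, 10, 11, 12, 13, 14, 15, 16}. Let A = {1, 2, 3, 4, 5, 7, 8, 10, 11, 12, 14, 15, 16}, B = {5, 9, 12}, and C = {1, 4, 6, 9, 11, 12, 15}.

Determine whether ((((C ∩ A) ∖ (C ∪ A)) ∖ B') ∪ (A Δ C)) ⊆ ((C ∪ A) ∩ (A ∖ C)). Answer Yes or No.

No

C ∩ A = {1, 4, 11, 12, 15}
C ∪ A = {1, 2, 3, 4, 5, 6, 7, 8, 9, 10, 11, 12, 14, 15, 16}
(C ∩ A) ∖ (C ∪ A) = {}
B' = {1, 2, 3, 4, 6, 7, 8, 10, 11, 13, 14, 15, 16}
((C ∩ A) ∖ (C ∪ A)) ∖ B' = {}
A Δ C = {2, 3, 5, 6, 7, 8, 9, 10, 14, 16}
(((C ∩ A) ∖ (C ∪ A)) ∖ B') ∪ (A Δ C) = {2, 3, 5, 6, 7, 8, 9, 10, 14, 16}
A ∖ C = {2, 3, 5, 7, 8, 10, 14, 16}
(C ∪ A) ∩ (A ∖ C) = {2, 3, 5, 7, 8, 10, 14, 16}
6 ∈ (((C ∩ A) ∖ (C ∪ A)) ∖ B') ∪ (A Δ C) but 6 ∉ (C ∪ A) ∩ (A ∖ C), so the inclusion fails.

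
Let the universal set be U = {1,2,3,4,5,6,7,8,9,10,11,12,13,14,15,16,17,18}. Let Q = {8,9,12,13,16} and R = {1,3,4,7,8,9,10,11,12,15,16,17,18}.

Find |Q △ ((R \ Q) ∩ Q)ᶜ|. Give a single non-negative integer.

R \ Q = {1,3,4,7,10,11,15,17,18}
(R \ Q) ∩ Q = {}
((R \ Q) ∩ Q)ᶜ = {1,2,3,4,5,6,7,8,9,10,11,12,13,14,15,16,17,18}
Q △ ((R \ Q) ∩ Q)ᶜ = {1,2,3,4,5,6,7,10,11,14,15,17,18}
|Q △ ((R \ Q) ∩ Q)ᶜ| = 13

13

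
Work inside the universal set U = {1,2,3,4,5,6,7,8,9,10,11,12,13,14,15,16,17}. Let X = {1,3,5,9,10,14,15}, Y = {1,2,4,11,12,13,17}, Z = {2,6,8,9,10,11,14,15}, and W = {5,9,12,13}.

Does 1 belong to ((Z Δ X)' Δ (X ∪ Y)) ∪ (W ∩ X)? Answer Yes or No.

1 ∉ Z and 1 ∈ X, so 1 ∈ Z Δ X
1 ∉ (Z Δ X)' since 1 ∈ (Z Δ X)
1 ∈ X and 1 ∈ Y, so 1 ∈ X ∪ Y
1 ∉ (Z Δ X)' and 1 ∈ (X ∪ Y), so 1 ∈ (Z Δ X)' Δ (X ∪ Y)
1 ∉ W and 1 ∈ X, so 1 ∉ W ∩ X
1 ∈ ((Z Δ X)' Δ (X ∪ Y)) and 1 ∉ (W ∩ X), so 1 ∈ ((Z Δ X)' Δ (X ∪ Y)) ∪ (W ∩ X)

Yes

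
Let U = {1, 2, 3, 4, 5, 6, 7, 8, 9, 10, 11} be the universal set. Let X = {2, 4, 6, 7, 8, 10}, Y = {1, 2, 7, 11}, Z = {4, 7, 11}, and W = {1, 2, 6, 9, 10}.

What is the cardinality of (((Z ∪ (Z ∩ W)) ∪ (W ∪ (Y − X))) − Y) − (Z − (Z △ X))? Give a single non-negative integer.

3

Z ∩ W = {}
Z ∪ (Z ∩ W) = {4, 7, 11}
Y − X = {1, 11}
W ∪ (Y − X) = {1, 2, 6, 9, 10, 11}
(Z ∪ (Z ∩ W)) ∪ (W ∪ (Y − X)) = {1, 2, 4, 6, 7, 9, 10, 11}
((Z ∪ (Z ∩ W)) ∪ (W ∪ (Y − X))) − Y = {4, 6, 9, 10}
Z △ X = {2, 6, 8, 10, 11}
Z − (Z △ X) = {4, 7}
(((Z ∪ (Z ∩ W)) ∪ (W ∪ (Y − X))) − Y) − (Z − (Z △ X)) = {6, 9, 10}
|(((Z ∪ (Z ∩ W)) ∪ (W ∪ (Y − X))) − Y) − (Z − (Z △ X))| = 3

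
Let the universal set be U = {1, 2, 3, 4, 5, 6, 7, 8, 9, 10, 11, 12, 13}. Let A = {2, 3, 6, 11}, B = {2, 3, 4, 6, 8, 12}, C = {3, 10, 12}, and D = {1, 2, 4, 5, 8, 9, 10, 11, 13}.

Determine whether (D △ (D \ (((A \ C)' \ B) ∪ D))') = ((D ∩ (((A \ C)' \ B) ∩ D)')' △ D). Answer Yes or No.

No

A \ C = {2, 6, 11}
(A \ C)' = {1, 3, 4, 5, 7, 8, 9, 10, 12, 13}
(A \ C)' \ B = {1, 5, 7, 9, 10, 13}
((A \ C)' \ B) ∪ D = {1, 2, 4, 5, 7, 8, 9, 10, 11, 13}
D \ (((A \ C)' \ B) ∪ D) = {}
(D \ (((A \ C)' \ B) ∪ D))' = {1, 2, 3, 4, 5, 6, 7, 8, 9, 10, 11, 12, 13}
D △ (D \ (((A \ C)' \ B) ∪ D))' = {3, 6, 7, 12}
((A \ C)' \ B) ∩ D = {1, 5, 9, 10, 13}
(((A \ C)' \ B) ∩ D)' = {2, 3, 4, 6, 7, 8, 11, 12}
D ∩ (((A \ C)' \ B) ∩ D)' = {2, 4, 8, 11}
(D ∩ (((A \ C)' \ B) ∩ D)')' = {1, 3, 5, 6, 7, 9, 10, 12, 13}
(D ∩ (((A \ C)' \ B) ∩ D)')' △ D = {2, 3, 4, 6, 7, 8, 11, 12}
2 ∈ (D ∩ (((A \ C)' \ B) ∩ D)')' △ D but 2 ∉ D △ (D \ (((A \ C)' \ B) ∪ D))', so they differ.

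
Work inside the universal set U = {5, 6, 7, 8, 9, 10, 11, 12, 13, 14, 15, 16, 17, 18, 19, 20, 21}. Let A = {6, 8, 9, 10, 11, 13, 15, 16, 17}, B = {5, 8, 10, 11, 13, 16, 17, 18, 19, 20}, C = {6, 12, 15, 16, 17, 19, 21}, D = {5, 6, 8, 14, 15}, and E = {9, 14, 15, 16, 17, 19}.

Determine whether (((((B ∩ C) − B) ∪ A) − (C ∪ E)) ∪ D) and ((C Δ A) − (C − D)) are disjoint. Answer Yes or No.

B ∩ C = {16, 17, 19}
(B ∩ C) − B = {}
((B ∩ C) − B) ∪ A = {6, 8, 9, 10, 11, 13, 15, 16, 17}
C ∪ E = {6, 9, 12, 14, 15, 16, 17, 19, 21}
(((B ∩ C) − B) ∪ A) − (C ∪ E) = {8, 10, 11, 13}
((((B ∩ C) − B) ∪ A) − (C ∪ E)) ∪ D = {5, 6, 8, 10, 11, 13, 14, 15}
C Δ A = {8, 9, 10, 11, 12, 13, 19, 21}
C − D = {12, 16, 17, 19, 21}
(C Δ A) − (C − D) = {8, 9, 10, 11, 13}
8 lies in both, so they are not disjoint.

No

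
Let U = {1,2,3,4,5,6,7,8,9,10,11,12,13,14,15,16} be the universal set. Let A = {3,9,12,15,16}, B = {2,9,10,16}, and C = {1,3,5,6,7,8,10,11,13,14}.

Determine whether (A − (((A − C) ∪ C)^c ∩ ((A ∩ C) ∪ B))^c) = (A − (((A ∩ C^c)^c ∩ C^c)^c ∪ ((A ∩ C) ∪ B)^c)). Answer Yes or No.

A − C = {9,12,15,16}
(A − C) ∪ C = {1,3,5,6,7,8,9,10,11,12,13,14,15,16}
((A − C) ∪ C)^c = {2,4}
A ∩ C = {3}
(A ∩ C) ∪ B = {2,3,9,10,16}
((A − C) ∪ C)^c ∩ ((A ∩ C) ∪ B) = {2}
(((A − C) ∪ C)^c ∩ ((A ∩ C) ∪ B))^c = {1,3,4,5,6,7,8,9,10,11,12,13,14,15,16}
A − (((A − C) ∪ C)^c ∩ ((A ∩ C) ∪ B))^c = {}
C^c = {2,4,9,12,15,16}
A ∩ C^c = {9,12,15,16}
(A ∩ C^c)^c = {1,2,3,4,5,6,7,8,10,11,13,14}
(A ∩ C^c)^c ∩ C^c = {2,4}
((A ∩ C^c)^c ∩ C^c)^c = {1,3,5,6,7,8,9,10,11,12,13,14,15,16}
((A ∩ C) ∪ B)^c = {1,4,5,6,7,8,11,12,13,14,15}
((A ∩ C^c)^c ∩ C^c)^c ∪ ((A ∩ C) ∪ B)^c = {1,3,4,5,6,7,8,9,10,11,12,13,14,15,16}
A − (((A ∩ C^c)^c ∩ C^c)^c ∪ ((A ∩ C) ∪ B)^c) = {}
Both equal {}, so A − (((A − C) ∪ C)^c ∩ ((A ∩ C) ∪ B))^c = A − (((A ∩ C^c)^c ∩ C^c)^c ∪ ((A ∩ C) ∪ B)^c).

Yes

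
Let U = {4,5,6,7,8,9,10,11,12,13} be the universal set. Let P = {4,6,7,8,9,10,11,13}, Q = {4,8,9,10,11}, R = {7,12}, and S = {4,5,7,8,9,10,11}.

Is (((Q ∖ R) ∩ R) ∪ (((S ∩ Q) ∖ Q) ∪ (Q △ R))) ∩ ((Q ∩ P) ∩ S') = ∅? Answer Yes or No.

Yes

Q ∖ R = {4,8,9,10,11}
(Q ∖ R) ∩ R = {}
S ∩ Q = {4,8,9,10,11}
(S ∩ Q) ∖ Q = {}
Q △ R = {4,7,8,9,10,11,12}
((S ∩ Q) ∖ Q) ∪ (Q △ R) = {4,7,8,9,10,11,12}
((Q ∖ R) ∩ R) ∪ (((S ∩ Q) ∖ Q) ∪ (Q △ R)) = {4,7,8,9,10,11,12}
Q ∩ P = {4,8,9,10,11}
S' = {6,12,13}
(Q ∩ P) ∩ S' = {}
{4,7,8,9,10,11,12} and {} share no elements.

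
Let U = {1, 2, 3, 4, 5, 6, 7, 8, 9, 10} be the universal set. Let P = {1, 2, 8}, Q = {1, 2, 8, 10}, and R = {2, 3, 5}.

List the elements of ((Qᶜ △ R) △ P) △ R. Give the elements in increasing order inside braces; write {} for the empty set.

{1, 2, 3, 4, 5, 6, 7, 8, 9}

Qᶜ = {3, 4, 5, 6, 7, 9}
Qᶜ △ R = {2, 4, 6, 7, 9}
(Qᶜ △ R) △ P = {1, 4, 6, 7, 8, 9}
((Qᶜ △ R) △ P) △ R = {1, 2, 3, 4, 5, 6, 7, 8, 9}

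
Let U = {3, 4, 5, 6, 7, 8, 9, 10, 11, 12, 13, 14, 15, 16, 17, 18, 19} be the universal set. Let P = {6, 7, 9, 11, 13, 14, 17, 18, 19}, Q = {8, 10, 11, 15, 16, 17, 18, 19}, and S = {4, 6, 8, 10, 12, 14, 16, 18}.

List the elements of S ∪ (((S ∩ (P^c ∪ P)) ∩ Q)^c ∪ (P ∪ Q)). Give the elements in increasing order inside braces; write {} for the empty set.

P^c = {3, 4, 5, 8, 10, 12, 15, 16}
P^c ∪ P = {3, 4, 5, 6, 7, 8, 9, 10, 11, 12, 13, 14, 15, 16, 17, 18, 19}
S ∩ (P^c ∪ P) = {4, 6, 8, 10, 12, 14, 16, 18}
(S ∩ (P^c ∪ P)) ∩ Q = {8, 10, 16, 18}
((S ∩ (P^c ∪ P)) ∩ Q)^c = {3, 4, 5, 6, 7, 9, 11, 12, 13, 14, 15, 17, 19}
P ∪ Q = {6, 7, 8, 9, 10, 11, 13, 14, 15, 16, 17, 18, 19}
((S ∩ (P^c ∪ P)) ∩ Q)^c ∪ (P ∪ Q) = {3, 4, 5, 6, 7, 8, 9, 10, 11, 12, 13, 14, 15, 16, 17, 18, 19}
S ∪ (((S ∩ (P^c ∪ P)) ∩ Q)^c ∪ (P ∪ Q)) = {3, 4, 5, 6, 7, 8, 9, 10, 11, 12, 13, 14, 15, 16, 17, 18, 19}

{3, 4, 5, 6, 7, 8, 9, 10, 11, 12, 13, 14, 15, 16, 17, 18, 19}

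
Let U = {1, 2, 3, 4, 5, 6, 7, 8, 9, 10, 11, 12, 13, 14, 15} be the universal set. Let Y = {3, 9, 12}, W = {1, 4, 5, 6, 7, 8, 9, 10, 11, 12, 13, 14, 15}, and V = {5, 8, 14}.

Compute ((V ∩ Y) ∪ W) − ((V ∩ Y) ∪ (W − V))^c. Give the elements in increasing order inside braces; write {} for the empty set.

{1, 4, 6, 7, 9, 10, 11, 12, 13, 15}

V ∩ Y = {}
(V ∩ Y) ∪ W = {1, 4, 5, 6, 7, 8, 9, 10, 11, 12, 13, 14, 15}
W − V = {1, 4, 6, 7, 9, 10, 11, 12, 13, 15}
(V ∩ Y) ∪ (W − V) = {1, 4, 6, 7, 9, 10, 11, 12, 13, 15}
((V ∩ Y) ∪ (W − V))^c = {2, 3, 5, 8, 14}
((V ∩ Y) ∪ W) − ((V ∩ Y) ∪ (W − V))^c = {1, 4, 6, 7, 9, 10, 11, 12, 13, 15}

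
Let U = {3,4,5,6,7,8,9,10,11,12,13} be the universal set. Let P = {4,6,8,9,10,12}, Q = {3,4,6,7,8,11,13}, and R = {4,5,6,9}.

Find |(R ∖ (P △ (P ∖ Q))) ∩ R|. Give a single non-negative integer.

P ∖ Q = {9,10,12}
P △ (P ∖ Q) = {4,6,8}
R ∖ (P △ (P ∖ Q)) = {5,9}
(R ∖ (P △ (P ∖ Q))) ∩ R = {5,9}
|(R ∖ (P △ (P ∖ Q))) ∩ R| = 2

2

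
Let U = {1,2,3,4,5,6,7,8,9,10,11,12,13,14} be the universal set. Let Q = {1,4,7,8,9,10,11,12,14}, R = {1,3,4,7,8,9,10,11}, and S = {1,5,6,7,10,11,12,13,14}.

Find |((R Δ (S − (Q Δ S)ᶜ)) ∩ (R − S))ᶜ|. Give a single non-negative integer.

Q Δ S = {4,5,6,8,9,13}
(Q Δ S)ᶜ = {1,2,3,7,10,11,12,14}
S − (Q Δ S)ᶜ = {5,6,13}
R Δ (S − (Q Δ S)ᶜ) = {1,3,4,5,6,7,8,9,10,11,13}
R − S = {3,4,8,9}
(R Δ (S − (Q Δ S)ᶜ)) ∩ (R − S) = {3,4,8,9}
((R Δ (S − (Q Δ S)ᶜ)) ∩ (R − S))ᶜ = {1,2,5,6,7,10,11,12,13,14}
|((R Δ (S − (Q Δ S)ᶜ)) ∩ (R − S))ᶜ| = 10

10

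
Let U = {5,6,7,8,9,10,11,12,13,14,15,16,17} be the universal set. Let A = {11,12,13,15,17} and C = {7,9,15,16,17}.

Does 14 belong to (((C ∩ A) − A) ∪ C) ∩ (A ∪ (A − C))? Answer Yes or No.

No

14 ∉ C and 14 ∉ A, so 14 ∉ C ∩ A
14 ∉ (C ∩ A) and 14 ∉ A, so 14 ∉ (C ∩ A) − A
14 ∉ ((C ∩ A) − A) and 14 ∉ C, so 14 ∉ ((C ∩ A) − A) ∪ C
14 ∉ A and 14 ∉ C, so 14 ∉ A − C
14 ∉ A and 14 ∉ (A − C), so 14 ∉ A ∪ (A − C)
14 ∉ (((C ∩ A) − A) ∪ C) and 14 ∉ (A ∪ (A − C)), so 14 ∉ (((C ∩ A) − A) ∪ C) ∩ (A ∪ (A − C))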